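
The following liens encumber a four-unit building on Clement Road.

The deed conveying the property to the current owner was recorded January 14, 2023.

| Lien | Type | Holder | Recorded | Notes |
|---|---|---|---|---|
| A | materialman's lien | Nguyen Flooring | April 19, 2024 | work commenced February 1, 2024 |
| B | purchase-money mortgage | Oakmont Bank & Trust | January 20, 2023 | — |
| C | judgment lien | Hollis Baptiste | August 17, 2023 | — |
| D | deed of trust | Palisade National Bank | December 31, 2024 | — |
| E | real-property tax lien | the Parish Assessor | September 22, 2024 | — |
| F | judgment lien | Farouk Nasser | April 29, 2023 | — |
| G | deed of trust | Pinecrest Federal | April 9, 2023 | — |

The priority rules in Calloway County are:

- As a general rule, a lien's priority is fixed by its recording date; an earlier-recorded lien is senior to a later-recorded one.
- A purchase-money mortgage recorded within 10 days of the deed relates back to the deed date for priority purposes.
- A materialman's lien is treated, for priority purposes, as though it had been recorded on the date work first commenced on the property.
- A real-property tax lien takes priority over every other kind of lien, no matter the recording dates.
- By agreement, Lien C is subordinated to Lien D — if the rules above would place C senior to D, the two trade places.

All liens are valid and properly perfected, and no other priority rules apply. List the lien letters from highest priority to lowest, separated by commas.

Adjusting effective dates: A is treated as recorded February 1, 2024, the work-commencement date; B's effective date is the deed date, January 14, 2023.
E is a real-property tax lien and takes priority over every other lien.
The other liens, earliest effective date first: B (January 14, 2023), G (April 9, 2023), F (April 29, 2023), C (August 17, 2023), A (February 1, 2024), D (December 31, 2024).
The subordination applies — C was senior to D — so C and D swap.

E, B, G, F, D, A, C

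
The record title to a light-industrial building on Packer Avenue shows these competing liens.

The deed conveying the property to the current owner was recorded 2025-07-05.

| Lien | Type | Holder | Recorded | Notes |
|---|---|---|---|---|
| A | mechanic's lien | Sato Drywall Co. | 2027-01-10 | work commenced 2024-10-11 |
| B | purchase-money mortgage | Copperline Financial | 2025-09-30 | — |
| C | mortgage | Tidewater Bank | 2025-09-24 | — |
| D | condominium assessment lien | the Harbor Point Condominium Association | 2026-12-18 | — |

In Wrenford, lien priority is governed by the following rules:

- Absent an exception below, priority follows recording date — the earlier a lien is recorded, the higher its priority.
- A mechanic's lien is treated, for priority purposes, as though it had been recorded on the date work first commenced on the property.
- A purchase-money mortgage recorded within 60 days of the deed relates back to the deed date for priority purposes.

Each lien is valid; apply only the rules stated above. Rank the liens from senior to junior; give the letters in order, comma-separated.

A, C, B, D

First, effective dates: A relates back to 2024-10-11 (work commenced); B was recorded 87 days after the deed, outside the 60-day window, so it keeps its recording date.
Sorted by effective date: A (2024-10-11), C (2025-09-24), B (2025-09-30), D (2026-12-18).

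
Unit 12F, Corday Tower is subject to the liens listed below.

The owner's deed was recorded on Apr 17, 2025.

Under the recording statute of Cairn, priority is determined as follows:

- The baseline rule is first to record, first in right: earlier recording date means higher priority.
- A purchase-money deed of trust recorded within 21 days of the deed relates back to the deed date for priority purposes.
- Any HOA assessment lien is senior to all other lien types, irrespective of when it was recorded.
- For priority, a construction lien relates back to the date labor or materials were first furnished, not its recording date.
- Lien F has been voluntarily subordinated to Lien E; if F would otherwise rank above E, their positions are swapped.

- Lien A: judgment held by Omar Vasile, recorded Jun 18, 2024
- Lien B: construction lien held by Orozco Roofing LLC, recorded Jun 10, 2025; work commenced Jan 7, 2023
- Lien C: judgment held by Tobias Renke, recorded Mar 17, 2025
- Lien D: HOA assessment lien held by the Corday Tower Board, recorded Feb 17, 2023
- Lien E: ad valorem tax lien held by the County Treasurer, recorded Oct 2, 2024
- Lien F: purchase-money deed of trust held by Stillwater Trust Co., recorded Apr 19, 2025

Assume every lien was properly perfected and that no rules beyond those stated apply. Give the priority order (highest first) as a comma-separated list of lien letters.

D, B, A, E, C, F

Effective dates after the stated exceptions: B is treated as recorded Jan 7, 2023, the work-commencement date; F's effective date is the deed date, Apr 17, 2025.
As an HOA assessment lien, D is senior to every other lien.
The other liens, earliest effective date first: B (Jan 7, 2023), A (Jun 18, 2024), E (Oct 2, 2024), C (Mar 17, 2025), F (Apr 17, 2025).
F is already junior to E, so the subordination agreement changes nothing.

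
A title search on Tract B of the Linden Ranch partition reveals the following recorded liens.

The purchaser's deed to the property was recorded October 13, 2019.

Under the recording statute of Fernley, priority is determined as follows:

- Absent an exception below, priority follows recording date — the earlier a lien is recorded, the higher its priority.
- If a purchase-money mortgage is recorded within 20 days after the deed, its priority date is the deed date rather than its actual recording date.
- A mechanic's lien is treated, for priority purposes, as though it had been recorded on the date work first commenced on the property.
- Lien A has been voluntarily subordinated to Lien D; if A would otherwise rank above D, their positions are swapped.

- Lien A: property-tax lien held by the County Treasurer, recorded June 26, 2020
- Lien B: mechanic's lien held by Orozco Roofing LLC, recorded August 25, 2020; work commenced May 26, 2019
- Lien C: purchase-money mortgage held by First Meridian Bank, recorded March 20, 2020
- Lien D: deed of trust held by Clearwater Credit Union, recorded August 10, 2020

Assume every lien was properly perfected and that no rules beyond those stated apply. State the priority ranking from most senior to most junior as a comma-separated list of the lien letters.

B, C, D, A

Adjusting effective dates: B is treated as recorded May 26, 2019, the work-commencement date; C was recorded 159 days after the deed — beyond 20 days — so no relation-back applies.
By effective date: B (May 26, 2019), C (March 20, 2020), A (June 26, 2020), D (August 10, 2020).
A is senior to D before the subordination, so the two trade places.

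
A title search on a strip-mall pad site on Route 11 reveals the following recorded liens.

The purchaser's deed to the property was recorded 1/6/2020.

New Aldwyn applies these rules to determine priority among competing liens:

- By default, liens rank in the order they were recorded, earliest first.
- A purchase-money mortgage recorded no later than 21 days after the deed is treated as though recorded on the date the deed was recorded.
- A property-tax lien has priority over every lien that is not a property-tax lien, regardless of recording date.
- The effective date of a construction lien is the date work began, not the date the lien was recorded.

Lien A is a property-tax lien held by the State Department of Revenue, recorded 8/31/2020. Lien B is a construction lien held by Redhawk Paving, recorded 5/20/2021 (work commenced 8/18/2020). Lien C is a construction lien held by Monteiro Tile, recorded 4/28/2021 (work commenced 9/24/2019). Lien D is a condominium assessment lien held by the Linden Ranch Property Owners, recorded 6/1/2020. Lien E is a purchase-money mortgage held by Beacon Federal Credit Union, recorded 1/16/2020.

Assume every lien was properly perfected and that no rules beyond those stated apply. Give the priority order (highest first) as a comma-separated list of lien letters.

Effective dates after the stated exceptions: B is treated as recorded 8/18/2020, the work-commencement date; C relates back to 9/24/2019 (work commenced); E relates back to the deed date 1/6/2020.
A is a property-tax lien, so it outranks all other liens regardless of date.
Ordering the rest by effective date: C (9/24/2019), E (1/6/2020), D (6/1/2020), B (8/18/2020).

A, C, E, D, B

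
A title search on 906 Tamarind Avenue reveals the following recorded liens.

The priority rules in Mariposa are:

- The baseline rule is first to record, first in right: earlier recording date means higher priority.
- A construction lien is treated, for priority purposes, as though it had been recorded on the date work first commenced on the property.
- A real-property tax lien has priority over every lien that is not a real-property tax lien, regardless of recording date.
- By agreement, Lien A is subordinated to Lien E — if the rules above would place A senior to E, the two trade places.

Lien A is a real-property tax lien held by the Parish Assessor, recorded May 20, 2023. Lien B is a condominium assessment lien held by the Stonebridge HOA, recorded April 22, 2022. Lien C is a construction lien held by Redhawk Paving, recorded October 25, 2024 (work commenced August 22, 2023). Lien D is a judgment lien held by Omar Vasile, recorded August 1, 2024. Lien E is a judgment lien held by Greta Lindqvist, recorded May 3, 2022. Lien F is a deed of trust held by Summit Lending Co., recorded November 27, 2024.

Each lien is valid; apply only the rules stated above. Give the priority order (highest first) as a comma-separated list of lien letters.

First, effective dates: C relates back to August 22, 2023 (work commenced).
A is a real-property tax lien, so it outranks all other liens regardless of date.
Ordering the rest by effective date: B (April 22, 2022), E (May 3, 2022), C (August 22, 2023), D (August 1, 2024), F (November 27, 2024).
Because A would otherwise rank above E, the subordination swaps them.

E, B, A, C, D, F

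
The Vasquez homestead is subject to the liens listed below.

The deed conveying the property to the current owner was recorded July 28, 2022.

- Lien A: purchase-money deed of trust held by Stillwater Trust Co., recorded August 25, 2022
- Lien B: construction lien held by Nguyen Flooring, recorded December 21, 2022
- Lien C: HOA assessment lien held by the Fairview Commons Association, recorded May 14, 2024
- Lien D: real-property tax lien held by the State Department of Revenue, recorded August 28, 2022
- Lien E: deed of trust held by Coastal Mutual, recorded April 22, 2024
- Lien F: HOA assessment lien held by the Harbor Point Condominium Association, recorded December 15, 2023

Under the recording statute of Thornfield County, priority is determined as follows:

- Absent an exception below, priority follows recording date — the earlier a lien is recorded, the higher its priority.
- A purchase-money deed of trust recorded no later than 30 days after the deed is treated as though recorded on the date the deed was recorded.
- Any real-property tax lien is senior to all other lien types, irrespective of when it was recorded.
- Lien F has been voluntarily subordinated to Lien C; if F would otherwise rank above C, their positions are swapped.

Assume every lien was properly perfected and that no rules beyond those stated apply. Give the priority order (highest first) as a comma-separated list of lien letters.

D, A, B, C, E, F

Adjusting effective dates: A was recorded within the 30-day window, so its effective date is the deed date July 28, 2022.
D is a real-property tax lien and takes priority over every other lien.
Among the remaining liens, by effective date: A (July 28, 2022), B (December 21, 2022), F (December 15, 2023), E (April 22, 2024), C (May 14, 2024).
Because F would otherwise rank above C, the subordination swaps them.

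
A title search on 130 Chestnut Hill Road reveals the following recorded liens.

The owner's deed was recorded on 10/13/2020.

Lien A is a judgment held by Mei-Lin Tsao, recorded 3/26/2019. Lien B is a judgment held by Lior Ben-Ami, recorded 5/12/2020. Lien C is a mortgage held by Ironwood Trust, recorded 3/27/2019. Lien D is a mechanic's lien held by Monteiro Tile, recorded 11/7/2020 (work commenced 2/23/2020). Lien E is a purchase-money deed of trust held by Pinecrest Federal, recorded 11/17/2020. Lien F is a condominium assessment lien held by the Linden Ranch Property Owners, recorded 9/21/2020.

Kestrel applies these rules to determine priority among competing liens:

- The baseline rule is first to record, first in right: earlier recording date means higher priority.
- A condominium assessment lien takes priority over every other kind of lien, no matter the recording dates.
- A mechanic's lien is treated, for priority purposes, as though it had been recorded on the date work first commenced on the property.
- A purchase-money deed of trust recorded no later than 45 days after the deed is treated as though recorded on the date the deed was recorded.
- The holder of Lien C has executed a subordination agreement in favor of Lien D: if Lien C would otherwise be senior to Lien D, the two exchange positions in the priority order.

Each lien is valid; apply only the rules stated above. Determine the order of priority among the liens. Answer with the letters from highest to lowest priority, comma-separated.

Effective dates: D is treated as recorded 2/23/2020, the work-commencement date; E relates back to the deed date 10/13/2020.
F is a condominium assessment lien and takes priority over every other lien.
Among the remaining liens, by effective date: A (3/26/2019), C (3/27/2019), D (2/23/2020), B (5/12/2020), E (10/13/2020).
Because C would otherwise rank above D, the subordination swaps them.

F, A, D, C, B, E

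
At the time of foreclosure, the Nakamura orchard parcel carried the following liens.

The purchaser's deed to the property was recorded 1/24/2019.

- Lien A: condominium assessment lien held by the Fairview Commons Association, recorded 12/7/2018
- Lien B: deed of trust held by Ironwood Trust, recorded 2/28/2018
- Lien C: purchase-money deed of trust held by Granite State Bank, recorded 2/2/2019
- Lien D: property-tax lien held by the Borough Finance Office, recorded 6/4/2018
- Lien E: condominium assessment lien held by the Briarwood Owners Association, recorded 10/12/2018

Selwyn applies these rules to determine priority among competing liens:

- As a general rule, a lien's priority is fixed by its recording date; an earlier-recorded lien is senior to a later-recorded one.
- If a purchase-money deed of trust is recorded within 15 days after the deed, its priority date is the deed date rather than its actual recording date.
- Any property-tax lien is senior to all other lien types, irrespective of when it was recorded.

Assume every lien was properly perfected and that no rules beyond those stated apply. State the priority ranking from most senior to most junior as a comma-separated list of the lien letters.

Effective dates after the stated exceptions: C relates back to the deed date 1/24/2019.
D is a property-tax lien and takes priority over every other lien.
The other liens, earliest effective date first: B (2/28/2018), E (10/12/2018), A (12/7/2018), C (1/24/2019).

D, B, E, A, C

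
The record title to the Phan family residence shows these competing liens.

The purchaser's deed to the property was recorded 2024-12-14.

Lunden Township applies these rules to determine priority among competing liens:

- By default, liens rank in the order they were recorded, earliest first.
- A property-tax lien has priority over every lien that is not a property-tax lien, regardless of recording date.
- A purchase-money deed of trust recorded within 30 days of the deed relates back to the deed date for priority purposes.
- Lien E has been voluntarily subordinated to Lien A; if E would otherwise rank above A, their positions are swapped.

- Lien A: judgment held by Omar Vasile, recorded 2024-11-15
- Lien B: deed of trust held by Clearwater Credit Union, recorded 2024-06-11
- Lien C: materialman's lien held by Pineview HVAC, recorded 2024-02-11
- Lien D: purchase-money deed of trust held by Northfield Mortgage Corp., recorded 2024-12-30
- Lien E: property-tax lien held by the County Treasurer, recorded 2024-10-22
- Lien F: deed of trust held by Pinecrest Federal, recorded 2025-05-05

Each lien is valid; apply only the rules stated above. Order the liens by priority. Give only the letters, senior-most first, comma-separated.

A, C, B, E, D, F

Effective dates: D relates back to the deed date 2024-12-14.
E is a property-tax lien, so it outranks all other liens regardless of date.
Ordering the rest by effective date: C (2024-02-11), B (2024-06-11), A (2024-11-15), D (2024-12-14), F (2025-05-05).
E would otherwise be senior to A, so under the subordination agreement E and A exchange positions.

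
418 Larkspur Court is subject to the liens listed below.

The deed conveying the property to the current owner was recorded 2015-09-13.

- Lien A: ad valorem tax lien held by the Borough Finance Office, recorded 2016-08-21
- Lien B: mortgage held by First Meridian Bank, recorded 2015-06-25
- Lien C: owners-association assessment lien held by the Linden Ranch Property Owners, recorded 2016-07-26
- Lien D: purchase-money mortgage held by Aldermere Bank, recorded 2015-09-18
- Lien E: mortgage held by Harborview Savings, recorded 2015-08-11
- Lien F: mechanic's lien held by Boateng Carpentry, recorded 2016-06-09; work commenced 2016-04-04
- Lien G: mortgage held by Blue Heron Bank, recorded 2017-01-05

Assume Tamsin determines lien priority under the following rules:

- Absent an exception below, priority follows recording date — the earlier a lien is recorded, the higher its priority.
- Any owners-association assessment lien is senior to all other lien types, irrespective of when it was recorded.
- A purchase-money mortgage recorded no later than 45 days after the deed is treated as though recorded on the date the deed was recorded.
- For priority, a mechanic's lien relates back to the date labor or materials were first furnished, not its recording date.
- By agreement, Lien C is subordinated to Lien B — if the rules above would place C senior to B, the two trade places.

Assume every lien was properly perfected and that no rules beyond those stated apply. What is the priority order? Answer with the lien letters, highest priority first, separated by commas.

B, C, E, D, F, A, G

Effective dates: D's effective date is the deed date, 2015-09-13; F relates back to 2016-04-04 (work commenced).
C is an owners-association assessment lien, so it outranks all other liens regardless of date.
Remaining liens by effective date: B (2015-06-25), E (2015-08-11), D (2015-09-13), F (2016-04-04), A (2016-08-21), G (2017-01-05).
C is senior to B before the subordination, so the two trade places.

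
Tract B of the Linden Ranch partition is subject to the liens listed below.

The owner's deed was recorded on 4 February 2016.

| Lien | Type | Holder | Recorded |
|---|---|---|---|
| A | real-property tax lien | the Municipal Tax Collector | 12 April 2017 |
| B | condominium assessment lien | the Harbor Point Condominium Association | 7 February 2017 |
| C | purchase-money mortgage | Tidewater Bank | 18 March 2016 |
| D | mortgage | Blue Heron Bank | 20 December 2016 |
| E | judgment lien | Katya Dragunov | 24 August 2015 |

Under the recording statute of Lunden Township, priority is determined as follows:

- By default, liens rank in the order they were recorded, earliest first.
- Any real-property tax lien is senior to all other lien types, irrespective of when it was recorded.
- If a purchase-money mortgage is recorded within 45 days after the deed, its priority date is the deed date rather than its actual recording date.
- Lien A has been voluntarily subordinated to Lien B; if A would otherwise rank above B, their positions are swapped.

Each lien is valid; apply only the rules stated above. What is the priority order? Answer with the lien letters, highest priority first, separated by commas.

First, effective dates: C relates back to the deed date 4 February 2016.
A is a real-property tax lien and takes priority over every other lien.
Remaining liens by effective date: E (24 August 2015), C (4 February 2016), D (20 December 2016), B (7 February 2017).
The subordination applies — A was senior to B — so A and B swap.

B, E, C, D, A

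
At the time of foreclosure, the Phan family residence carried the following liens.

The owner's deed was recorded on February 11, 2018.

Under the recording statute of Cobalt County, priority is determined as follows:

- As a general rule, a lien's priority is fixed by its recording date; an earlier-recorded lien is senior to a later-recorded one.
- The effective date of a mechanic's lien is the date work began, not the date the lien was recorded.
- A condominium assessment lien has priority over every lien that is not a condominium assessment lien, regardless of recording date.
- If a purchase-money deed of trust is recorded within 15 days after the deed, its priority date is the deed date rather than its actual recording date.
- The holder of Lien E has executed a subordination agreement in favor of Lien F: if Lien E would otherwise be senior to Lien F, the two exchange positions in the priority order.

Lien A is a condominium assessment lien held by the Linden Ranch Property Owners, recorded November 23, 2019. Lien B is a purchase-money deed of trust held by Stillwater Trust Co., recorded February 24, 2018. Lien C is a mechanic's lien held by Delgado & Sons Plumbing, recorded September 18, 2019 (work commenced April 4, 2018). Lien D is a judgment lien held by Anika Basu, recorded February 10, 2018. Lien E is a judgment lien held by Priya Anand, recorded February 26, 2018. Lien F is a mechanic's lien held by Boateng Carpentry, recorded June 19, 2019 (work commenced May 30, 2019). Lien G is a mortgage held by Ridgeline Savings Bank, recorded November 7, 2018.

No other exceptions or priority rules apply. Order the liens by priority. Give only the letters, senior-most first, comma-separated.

A, D, B, F, C, G, E

Adjusting effective dates: B was recorded within the 15-day window, so its effective date is the deed date February 11, 2018; C is treated as recorded April 4, 2018, the work-commencement date; F relates back to May 30, 2019 (work commenced).
A is a condominium assessment lien, so it outranks all other liens regardless of date.
The other liens, earliest effective date first: D (February 10, 2018), B (February 11, 2018), E (February 26, 2018), C (April 4, 2018), G (November 7, 2018), F (May 30, 2019).
E is senior to F before the subordination, so the two trade places.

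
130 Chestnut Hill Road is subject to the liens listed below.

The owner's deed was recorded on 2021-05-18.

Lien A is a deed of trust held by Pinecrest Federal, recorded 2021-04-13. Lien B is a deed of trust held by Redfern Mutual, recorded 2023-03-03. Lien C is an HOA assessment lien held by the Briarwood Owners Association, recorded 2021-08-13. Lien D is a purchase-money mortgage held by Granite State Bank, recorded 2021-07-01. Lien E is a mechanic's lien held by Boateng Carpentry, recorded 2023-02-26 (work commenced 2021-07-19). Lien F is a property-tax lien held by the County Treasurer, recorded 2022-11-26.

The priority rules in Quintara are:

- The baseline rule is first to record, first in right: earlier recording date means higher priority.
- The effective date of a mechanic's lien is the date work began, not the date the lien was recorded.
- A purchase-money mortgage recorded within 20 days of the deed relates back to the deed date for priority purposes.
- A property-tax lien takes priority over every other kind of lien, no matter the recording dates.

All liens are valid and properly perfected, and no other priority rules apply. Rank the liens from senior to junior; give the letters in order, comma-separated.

F, A, D, E, C, B

Effective dates after the stated exceptions: D missed the 20-day window (44 days after the deed), so its recording date stands; E relates back to 2021-07-19 (work commenced).
As a property-tax lien, F is senior to every other lien.
Ordering the rest by effective date: A (2021-04-13), D (2021-07-01), E (2021-07-19), C (2021-08-13), B (2023-03-03).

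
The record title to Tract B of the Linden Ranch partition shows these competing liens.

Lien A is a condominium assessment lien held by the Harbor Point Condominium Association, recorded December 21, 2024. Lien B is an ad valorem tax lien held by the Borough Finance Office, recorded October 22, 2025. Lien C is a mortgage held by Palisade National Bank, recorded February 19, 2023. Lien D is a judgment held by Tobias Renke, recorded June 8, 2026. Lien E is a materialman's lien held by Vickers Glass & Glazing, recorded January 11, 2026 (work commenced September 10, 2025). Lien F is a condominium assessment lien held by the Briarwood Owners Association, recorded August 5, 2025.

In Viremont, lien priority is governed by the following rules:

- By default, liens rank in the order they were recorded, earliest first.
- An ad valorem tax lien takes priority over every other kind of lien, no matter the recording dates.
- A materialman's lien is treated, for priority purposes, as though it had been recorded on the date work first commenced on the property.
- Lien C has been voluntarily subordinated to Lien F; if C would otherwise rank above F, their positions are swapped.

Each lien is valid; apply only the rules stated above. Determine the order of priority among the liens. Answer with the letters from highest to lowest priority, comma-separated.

First, effective dates: E's effective date is September 10, 2025, when work began.
B is an ad valorem tax lien and takes priority over every other lien.
Ordering the rest by effective date: C (February 19, 2023), A (December 21, 2024), F (August 5, 2025), E (September 10, 2025), D (June 8, 2026).
The subordination applies — C was senior to F — so C and F swap.

B, F, A, C, E, D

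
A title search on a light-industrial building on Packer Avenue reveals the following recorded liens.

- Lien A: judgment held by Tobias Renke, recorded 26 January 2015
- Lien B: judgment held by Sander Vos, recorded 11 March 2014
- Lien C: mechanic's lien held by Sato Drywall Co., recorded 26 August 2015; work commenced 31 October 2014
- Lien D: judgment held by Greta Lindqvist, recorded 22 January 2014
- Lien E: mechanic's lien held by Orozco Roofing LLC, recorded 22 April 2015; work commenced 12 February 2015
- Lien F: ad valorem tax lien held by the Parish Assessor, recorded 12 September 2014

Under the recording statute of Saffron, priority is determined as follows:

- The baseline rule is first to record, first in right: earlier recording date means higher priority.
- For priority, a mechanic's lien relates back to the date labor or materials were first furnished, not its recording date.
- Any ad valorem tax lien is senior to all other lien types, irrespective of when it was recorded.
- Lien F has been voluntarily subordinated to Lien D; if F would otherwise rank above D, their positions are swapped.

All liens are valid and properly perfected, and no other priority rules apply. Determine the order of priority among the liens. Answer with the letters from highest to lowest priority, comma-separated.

D, F, B, C, A, E

First, effective dates: C's effective date is 31 October 2014, when work began; E is treated as recorded 12 February 2015, the work-commencement date.
F is an ad valorem tax lien, so it outranks all other liens regardless of date.
Among the remaining liens, by effective date: D (22 January 2014), B (11 March 2014), C (31 October 2014), A (26 January 2015), E (12 February 2015).
F would otherwise be senior to D, so under the subordination agreement F and D exchange positions.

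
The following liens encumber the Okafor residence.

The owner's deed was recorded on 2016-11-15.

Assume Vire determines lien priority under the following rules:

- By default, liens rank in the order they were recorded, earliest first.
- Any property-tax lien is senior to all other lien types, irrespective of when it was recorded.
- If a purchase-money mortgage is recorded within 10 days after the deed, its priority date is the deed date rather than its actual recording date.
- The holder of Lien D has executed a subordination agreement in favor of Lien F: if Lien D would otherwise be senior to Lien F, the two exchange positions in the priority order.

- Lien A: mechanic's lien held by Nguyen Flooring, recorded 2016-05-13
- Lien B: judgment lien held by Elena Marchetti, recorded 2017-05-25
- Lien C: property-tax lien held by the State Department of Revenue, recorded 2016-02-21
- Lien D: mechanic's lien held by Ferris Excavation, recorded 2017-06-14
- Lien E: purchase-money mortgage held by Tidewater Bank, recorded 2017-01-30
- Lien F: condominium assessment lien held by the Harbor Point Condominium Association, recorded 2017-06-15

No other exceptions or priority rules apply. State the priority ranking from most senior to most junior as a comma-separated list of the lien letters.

C, A, E, B, F, D

Adjusting effective dates: E missed the 10-day window (76 days after the deed), so its recording date stands.
C is a property-tax lien and takes priority over every other lien.
Ordering the rest by effective date: A (2016-05-13), E (2017-01-30), B (2017-05-25), D (2017-06-14), F (2017-06-15).
The subordination applies — D was senior to F — so D and F swap.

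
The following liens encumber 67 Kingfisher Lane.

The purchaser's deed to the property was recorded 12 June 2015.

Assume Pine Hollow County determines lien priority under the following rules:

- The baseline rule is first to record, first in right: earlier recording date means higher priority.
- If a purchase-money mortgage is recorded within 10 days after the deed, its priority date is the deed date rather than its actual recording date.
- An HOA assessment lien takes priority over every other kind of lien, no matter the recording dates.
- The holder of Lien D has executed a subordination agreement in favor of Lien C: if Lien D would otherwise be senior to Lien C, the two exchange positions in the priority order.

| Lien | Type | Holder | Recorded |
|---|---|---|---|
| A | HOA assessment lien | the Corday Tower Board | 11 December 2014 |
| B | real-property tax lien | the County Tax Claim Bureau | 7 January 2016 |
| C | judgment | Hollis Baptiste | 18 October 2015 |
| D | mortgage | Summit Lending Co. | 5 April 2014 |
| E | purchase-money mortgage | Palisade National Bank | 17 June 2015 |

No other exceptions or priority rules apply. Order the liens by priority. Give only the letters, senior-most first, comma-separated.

A, C, E, D, B

Adjusting effective dates: E relates back to the deed date 12 June 2015.
A is an HOA assessment lien and takes priority over every other lien.
Ordering the rest by effective date: D (5 April 2014), E (12 June 2015), C (18 October 2015), B (7 January 2016).
The subordination applies — D was senior to C — so D and C swap.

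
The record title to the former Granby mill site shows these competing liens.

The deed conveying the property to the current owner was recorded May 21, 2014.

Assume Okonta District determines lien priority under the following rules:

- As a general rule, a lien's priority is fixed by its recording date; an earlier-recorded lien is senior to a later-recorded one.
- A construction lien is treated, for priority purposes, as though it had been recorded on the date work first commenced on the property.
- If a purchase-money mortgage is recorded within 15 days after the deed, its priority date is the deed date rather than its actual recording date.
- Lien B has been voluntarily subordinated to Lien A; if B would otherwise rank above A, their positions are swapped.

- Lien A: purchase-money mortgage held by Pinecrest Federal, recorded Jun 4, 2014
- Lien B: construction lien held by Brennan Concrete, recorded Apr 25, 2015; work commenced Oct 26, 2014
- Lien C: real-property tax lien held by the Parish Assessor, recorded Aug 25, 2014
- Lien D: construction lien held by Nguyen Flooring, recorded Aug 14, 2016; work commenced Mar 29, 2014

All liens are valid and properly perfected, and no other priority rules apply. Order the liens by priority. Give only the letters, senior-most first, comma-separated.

D, A, C, B

Effective dates after the stated exceptions: A was recorded within the 15-day window, so its effective date is the deed date May 21, 2014; B relates back to Oct 26, 2014 (work commenced); D relates back to Mar 29, 2014 (work commenced).
Sorted by effective date: D (Mar 29, 2014), A (May 21, 2014), C (Aug 25, 2014), B (Oct 26, 2014).
B is already junior to A, so the subordination agreement changes nothing.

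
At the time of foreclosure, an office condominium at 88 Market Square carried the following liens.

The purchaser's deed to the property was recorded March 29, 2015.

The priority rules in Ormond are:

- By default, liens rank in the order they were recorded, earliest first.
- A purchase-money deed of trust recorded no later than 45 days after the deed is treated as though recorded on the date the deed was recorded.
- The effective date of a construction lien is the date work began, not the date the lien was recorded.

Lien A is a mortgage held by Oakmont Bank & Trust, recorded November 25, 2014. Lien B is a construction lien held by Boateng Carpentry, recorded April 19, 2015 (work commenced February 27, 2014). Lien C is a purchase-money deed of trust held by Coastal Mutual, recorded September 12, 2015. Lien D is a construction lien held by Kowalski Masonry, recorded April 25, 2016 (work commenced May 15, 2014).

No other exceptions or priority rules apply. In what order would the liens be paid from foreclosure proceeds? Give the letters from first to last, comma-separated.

B, D, A, C

First, effective dates: B is treated as recorded February 27, 2014, the work-commencement date; C missed the 45-day window (167 days after the deed), so its recording date stands; D's effective date is May 15, 2014, when work began.
By effective date: B (February 27, 2014), D (May 15, 2014), A (November 25, 2014), C (September 12, 2015).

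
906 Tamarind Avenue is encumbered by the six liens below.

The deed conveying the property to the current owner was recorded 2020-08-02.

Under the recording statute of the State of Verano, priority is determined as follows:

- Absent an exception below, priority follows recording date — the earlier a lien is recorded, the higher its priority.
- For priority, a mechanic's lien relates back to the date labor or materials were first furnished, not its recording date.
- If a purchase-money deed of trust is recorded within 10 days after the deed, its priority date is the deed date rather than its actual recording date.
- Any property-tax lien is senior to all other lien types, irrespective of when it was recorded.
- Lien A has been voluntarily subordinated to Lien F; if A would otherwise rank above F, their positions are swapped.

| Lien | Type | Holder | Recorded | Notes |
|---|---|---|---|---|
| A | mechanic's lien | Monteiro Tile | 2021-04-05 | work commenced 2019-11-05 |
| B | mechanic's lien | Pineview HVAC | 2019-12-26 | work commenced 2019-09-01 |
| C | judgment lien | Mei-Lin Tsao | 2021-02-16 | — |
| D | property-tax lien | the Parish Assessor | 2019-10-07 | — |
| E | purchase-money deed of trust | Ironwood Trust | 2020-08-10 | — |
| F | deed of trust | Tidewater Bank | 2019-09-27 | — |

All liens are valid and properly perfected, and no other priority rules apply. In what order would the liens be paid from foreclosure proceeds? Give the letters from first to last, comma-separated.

Adjusting effective dates: A's effective date is 2019-11-05, when work began; B is treated as recorded 2019-09-01, the work-commencement date; E's effective date is the deed date, 2020-08-02.
D is a property-tax lien, so it outranks all other liens regardless of date.
The other liens, earliest effective date first: B (2019-09-01), F (2019-09-27), A (2019-11-05), E (2020-08-02), C (2021-02-16).
Since A is not senior to F, the subordination leaves the order unchanged.

D, B, F, A, E, C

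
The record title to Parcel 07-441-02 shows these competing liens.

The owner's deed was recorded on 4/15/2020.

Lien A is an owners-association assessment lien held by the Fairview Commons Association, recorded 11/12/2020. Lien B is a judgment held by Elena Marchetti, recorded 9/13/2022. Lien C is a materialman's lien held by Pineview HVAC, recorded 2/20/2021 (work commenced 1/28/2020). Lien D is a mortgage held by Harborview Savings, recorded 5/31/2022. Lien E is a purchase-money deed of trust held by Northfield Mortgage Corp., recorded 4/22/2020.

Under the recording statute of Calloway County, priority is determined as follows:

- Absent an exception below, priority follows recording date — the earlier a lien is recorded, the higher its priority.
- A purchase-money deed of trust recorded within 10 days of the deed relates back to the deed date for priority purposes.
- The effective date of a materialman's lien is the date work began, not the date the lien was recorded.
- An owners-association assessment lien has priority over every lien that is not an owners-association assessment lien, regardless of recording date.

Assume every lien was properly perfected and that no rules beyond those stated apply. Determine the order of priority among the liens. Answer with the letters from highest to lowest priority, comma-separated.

Effective dates: C relates back to 1/28/2020 (work commenced); E relates back to the deed date 4/15/2020.
As an owners-association assessment lien, A is senior to every other lien.
Remaining liens by effective date: C (1/28/2020), E (4/15/2020), D (5/31/2022), B (9/13/2022).

A, C, E, D, B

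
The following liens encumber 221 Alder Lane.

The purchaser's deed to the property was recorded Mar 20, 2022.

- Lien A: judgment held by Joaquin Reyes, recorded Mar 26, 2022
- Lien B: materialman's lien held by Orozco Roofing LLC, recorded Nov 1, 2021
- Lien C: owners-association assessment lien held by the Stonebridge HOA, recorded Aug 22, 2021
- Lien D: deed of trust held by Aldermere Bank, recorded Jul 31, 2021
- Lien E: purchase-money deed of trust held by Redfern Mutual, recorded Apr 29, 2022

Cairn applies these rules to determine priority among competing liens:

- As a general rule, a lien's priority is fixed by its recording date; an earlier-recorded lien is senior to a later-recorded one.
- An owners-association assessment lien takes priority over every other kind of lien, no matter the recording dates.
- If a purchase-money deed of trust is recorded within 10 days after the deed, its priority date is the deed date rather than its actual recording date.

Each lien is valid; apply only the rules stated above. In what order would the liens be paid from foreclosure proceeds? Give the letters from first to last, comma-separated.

Effective dates after the stated exceptions: E was recorded 40 days after the deed, outside the 10-day window, so it keeps its recording date.
C, as an owners-association assessment lien, has superpriority and ranks first.
Ordering the rest by effective date: D (Jul 31, 2021), B (Nov 1, 2021), A (Mar 26, 2022), E (Apr 29, 2022).

C, D, B, A, E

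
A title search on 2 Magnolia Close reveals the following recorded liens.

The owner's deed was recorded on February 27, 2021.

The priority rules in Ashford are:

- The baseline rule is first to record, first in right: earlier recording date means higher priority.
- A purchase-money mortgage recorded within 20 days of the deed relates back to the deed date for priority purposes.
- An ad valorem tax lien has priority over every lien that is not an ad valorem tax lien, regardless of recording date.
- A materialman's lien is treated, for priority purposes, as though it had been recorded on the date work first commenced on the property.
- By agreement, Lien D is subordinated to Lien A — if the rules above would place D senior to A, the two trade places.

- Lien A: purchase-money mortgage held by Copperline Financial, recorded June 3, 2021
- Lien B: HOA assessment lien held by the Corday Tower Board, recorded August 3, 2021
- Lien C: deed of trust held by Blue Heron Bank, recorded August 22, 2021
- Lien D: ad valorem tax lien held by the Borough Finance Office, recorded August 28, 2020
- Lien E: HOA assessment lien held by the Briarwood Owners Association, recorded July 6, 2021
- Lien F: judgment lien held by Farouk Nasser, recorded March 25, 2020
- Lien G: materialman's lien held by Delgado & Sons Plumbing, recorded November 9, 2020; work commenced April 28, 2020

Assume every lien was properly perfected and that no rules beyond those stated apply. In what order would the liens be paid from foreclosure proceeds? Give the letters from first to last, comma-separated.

A, F, G, D, E, B, C

Adjusting effective dates: A was recorded 96 days after the deed, outside the 20-day window, so it keeps its recording date; G's effective date is April 28, 2020, when work began.
D is an ad valorem tax lien and takes priority over every other lien.
Remaining liens by effective date: F (March 25, 2020), G (April 28, 2020), A (June 3, 2021), E (July 6, 2021), B (August 3, 2021), C (August 22, 2021).
D would otherwise be senior to A, so under the subordination agreement D and A exchange positions.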